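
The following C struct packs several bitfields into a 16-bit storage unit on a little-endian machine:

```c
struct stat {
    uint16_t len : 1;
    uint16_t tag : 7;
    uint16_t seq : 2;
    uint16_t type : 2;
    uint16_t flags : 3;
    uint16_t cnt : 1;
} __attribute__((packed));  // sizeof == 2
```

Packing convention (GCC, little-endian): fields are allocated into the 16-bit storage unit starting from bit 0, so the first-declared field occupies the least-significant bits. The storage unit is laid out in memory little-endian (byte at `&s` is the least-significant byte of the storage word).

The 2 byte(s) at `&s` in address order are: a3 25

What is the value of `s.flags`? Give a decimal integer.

[0]=0xa3 [1]=0x25 (little-endian) → word 0x25a3
len:1 @ bit 0 → (0x25a3>>0)&0x1 = 0x1
tag:7 @ bit 1 → (0x25a3>>1)&0x7f = 0x51
seq:2 @ bit 8 → (0x25a3>>8)&0x3 = 0x1
type:2 @ bit 10 → (0x25a3>>10)&0x3 = 0x1
flags:3 @ bit 12 → (0x25a3>>12)&0x7 = 0x2  ←
cnt:1 @ bit 15 → (0x25a3>>15)&0x1 = 0x0

2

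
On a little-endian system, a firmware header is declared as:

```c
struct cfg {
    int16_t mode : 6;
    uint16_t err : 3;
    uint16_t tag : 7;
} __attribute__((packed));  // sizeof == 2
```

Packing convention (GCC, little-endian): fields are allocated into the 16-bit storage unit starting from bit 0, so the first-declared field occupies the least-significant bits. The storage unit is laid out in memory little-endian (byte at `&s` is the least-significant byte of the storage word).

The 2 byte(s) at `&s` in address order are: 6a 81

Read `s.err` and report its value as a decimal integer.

[0]=0x6a [1]=0x81 (little-endian) → word 0x816a
mode:6 @ bit 0 → (0x816a>>0)&0x3f = 0x2a
err:3 @ bit 6 → (0x816a>>6)&0x7 = 0x5  ←
tag:7 @ bit 9 → (0x816a>>9)&0x7f = 0x40

5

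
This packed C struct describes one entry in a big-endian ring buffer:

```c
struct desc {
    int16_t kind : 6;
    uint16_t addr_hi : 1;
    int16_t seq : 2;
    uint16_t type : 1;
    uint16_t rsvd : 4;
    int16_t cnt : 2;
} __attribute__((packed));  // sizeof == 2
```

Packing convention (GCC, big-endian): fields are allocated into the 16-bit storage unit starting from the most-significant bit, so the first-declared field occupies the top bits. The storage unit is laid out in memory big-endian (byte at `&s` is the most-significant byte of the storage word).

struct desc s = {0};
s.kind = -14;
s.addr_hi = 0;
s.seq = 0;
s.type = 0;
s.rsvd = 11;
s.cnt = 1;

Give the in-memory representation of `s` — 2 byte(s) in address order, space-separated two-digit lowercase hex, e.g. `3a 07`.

c8 2d

[10+:6] kind=-14 & 0x3f = 0x32; word=0xc800
[9+:1] addr_hi=0 & 0x1 = 0x0; word=0xc800
[7+:2] seq=0 & 0x3 = 0x0; word=0xc800
[6+:1] type=0 & 0x1 = 0x0; word=0xc800
[2+:4] rsvd=11 & 0xf = 0xb; word=0xc82c
[0+:2] cnt=1 & 0x3 = 0x1; word=0xc82d
word = 0xc82d → big-endian bytes:
  [0]=0xc8  [1]=0x2d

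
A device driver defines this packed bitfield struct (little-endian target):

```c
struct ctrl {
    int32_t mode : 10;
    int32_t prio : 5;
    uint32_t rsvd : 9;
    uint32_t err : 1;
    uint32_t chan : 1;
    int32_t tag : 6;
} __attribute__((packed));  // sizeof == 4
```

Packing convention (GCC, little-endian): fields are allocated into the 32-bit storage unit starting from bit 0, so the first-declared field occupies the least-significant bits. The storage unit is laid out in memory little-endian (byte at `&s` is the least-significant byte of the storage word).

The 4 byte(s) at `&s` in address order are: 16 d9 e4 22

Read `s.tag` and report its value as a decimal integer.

[0]=0x16 [1]=0xd9 [2]=0xe4 [3]=0x22 (little-endian) → word 0x22e4d916
mode [0+:10] = (word>>0) & 0x3ff = 278
prio [10+:5] = (word>>10) & 0x1f = 22
rsvd [15+:9] = (word>>15) & 0x1ff = 457
err [24+:1] = (word>>24) & 0x1 = 0
chan [25+:1] = (word>>25) & 0x1 = 1
tag [26+:6] = (word>>26) & 0x3f = 8  ←
tag signed 6b, MSB=0: value = 8

8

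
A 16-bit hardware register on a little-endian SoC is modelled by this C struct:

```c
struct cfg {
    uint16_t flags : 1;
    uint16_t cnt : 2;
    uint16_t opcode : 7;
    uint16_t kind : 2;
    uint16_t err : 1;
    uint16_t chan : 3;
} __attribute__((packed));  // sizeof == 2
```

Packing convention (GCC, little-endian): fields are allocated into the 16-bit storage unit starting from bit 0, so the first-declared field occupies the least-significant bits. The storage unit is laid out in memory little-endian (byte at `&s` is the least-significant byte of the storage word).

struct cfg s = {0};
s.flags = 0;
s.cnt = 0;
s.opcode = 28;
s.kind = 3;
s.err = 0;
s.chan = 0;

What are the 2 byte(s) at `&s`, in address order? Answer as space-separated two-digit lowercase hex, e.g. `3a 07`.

[0+:1] flags=0 & 0x1 = 0x0; word=0x0000
[1+:2] cnt=0 & 0x3 = 0x0; word=0x0000
[3+:7] opcode=28 & 0x7f = 0x1c; word=0x00e0
[10+:2] kind=3 & 0x3 = 0x3; word=0x0ce0
[12+:1] err=0 & 0x1 = 0x0; word=0x0ce0
[13+:3] chan=0 & 0x7 = 0x0; word=0x0ce0
word = 0x0ce0 → little-endian bytes:
  [0]=0xe0  [1]=0x0c

e0 0c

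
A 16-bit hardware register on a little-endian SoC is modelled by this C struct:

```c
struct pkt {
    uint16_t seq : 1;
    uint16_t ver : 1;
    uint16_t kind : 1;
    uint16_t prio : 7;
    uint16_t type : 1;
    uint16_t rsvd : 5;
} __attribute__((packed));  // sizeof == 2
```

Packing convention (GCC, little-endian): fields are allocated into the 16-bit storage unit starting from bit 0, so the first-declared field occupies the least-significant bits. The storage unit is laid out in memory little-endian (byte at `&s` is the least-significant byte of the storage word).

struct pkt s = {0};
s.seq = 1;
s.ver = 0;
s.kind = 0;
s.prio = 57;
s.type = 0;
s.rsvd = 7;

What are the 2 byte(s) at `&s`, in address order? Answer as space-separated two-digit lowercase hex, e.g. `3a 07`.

seq:1 = 1 → 0x1 << 0 → word 0x0001
ver:1 = 0 → 0x0 << 1 → word 0x0001
kind:1 = 0 → 0x0 << 2 → word 0x0001
prio:7 = 57 → 0x39 << 3 → word 0x01c9
type:1 = 0 → 0x0 << 10 → word 0x01c9
rsvd:5 = 7 → 0x7 << 11 → word 0x39c9
word = 0x39c9 → little-endian bytes:
  [0]=0xc9  [1]=0x39

c9 39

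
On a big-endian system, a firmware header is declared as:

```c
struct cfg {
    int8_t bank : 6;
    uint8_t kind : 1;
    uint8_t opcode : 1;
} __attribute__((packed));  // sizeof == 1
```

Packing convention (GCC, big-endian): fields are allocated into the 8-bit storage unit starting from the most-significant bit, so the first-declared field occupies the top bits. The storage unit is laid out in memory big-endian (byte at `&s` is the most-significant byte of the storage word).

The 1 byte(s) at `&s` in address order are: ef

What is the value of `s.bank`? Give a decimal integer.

[0]=0xef (big-endian) → word 0xef
bank [2+:6] = (word>>2) & 0x3f = 59  ←
kind [1+:1] = (word>>1) & 0x1 = 1
opcode [0+:1] = (word>>0) & 0x1 = 1
bank signed 6b, MSB=1: 59 - 64 = -5

-5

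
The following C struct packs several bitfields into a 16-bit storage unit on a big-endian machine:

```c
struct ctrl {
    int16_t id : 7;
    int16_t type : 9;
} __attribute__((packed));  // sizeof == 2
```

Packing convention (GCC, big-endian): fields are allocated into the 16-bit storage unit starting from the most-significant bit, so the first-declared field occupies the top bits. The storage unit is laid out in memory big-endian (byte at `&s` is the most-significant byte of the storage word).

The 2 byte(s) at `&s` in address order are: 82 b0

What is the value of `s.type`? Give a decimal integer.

[0]=0x82 [1]=0xb0 (big-endian) → word 0x82b0
id:7 @ bit 9 → (0x82b0>>9)&0x7f = 0x41
type:9 @ bit 0 → (0x82b0>>0)&0x1ff = 0xb0  ←
type signed 9b, MSB=0: value = 176

176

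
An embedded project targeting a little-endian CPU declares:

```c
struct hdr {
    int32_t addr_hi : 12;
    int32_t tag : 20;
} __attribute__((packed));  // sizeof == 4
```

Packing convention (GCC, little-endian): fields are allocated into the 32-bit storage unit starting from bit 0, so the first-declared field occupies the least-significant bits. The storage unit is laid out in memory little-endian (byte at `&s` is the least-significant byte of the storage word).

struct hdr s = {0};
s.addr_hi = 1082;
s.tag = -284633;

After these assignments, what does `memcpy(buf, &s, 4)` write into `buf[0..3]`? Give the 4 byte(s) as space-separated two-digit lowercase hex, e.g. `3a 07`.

3a 74 82 ba

addr_hi:12 = 1082 → 0x43a << 0 → word 0x0000043a
tag:20 = -284633 → 0xba827 << 12 → word 0xba82743a
word = 0xba82743a → little-endian bytes:
  [0]=0x3a  [1]=0x74  [2]=0x82  [3]=0xba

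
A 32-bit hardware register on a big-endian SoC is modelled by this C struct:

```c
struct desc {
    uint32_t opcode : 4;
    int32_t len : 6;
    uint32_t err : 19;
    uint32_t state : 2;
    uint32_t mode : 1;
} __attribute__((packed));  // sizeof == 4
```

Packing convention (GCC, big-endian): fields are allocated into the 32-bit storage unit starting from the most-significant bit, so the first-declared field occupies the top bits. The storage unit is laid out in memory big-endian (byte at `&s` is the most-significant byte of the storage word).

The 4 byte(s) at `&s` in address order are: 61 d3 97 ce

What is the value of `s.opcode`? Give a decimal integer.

[0]=0x61 [1]=0xd3 [2]=0x97 [3]=0xce (big-endian) → word 0x61d397ce
opcode:4 @ bit 28 → (0x61d397ce>>28)&0xf = 0x6  ←
len:6 @ bit 22 → (0x61d397ce>>22)&0x3f = 0x7
err:19 @ bit 3 → (0x61d397ce>>3)&0x7ffff = 0x272f9
state:2 @ bit 1 → (0x61d397ce>>1)&0x3 = 0x3
mode:1 @ bit 0 → (0x61d397ce>>0)&0x1 = 0x0

6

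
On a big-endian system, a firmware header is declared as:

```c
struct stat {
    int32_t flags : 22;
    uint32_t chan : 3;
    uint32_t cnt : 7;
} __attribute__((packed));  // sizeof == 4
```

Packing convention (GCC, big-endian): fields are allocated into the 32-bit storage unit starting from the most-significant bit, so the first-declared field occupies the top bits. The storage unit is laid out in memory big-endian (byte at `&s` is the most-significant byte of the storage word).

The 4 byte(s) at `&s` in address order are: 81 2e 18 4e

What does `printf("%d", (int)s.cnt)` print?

[0]=0x81 [1]=0x2e [2]=0x18 [3]=0x4e (big-endian) → word 0x812e184e
flags [10+:22] = (word>>10) & 0x3fffff = 2116486
chan [7+:3] = (word>>7) & 0x7 = 0
cnt [0+:7] = (word>>0) & 0x7f = 78  ←

78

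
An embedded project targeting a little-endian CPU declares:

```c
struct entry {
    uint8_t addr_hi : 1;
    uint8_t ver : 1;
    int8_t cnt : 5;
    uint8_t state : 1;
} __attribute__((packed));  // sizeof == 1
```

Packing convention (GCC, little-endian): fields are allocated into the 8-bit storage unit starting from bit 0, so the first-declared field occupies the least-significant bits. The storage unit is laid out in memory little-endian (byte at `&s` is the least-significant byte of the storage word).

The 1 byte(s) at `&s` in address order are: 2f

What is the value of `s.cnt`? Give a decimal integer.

[0]=0x2f (little-endian) → word 0x2f
addr_hi:1 @ bit 0 → (0x2f>>0)&0x1 = 0x1
ver:1 @ bit 1 → (0x2f>>1)&0x1 = 0x1
cnt:5 @ bit 2 → (0x2f>>2)&0x1f = 0xb  ←
state:1 @ bit 7 → (0x2f>>7)&0x1 = 0x0
cnt signed 5b, MSB=0: value = 11

11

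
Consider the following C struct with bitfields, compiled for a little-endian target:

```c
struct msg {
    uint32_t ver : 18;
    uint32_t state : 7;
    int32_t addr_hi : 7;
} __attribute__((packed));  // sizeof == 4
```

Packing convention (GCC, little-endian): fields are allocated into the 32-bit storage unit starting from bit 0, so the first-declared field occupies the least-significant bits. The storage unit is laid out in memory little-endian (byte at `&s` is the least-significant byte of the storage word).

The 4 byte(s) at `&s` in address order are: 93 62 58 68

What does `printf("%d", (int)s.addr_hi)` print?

52

[0]=0x93 [1]=0x62 [2]=0x58 [3]=0x68 (little-endian) → word 0x68586293
ver [0+:18] = (word>>0) & 0x3ffff = 25235
state [18+:7] = (word>>18) & 0x7f = 22
addr_hi [25+:7] = (word>>25) & 0x7f = 52  ←
addr_hi signed 7b, MSB=0: value = 52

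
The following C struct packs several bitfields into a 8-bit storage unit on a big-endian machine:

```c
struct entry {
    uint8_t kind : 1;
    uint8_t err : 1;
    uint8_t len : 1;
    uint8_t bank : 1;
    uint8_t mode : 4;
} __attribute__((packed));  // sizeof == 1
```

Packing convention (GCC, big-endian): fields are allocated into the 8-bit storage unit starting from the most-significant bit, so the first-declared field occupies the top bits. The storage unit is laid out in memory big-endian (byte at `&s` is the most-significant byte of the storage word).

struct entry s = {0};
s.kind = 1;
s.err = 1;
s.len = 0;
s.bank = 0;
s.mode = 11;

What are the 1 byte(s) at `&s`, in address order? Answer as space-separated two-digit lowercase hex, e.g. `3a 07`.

[7+:1] kind=1 & 0x1 = 0x1; word=0x80
[6+:1] err=1 & 0x1 = 0x1; word=0xc0
[5+:1] len=0 & 0x1 = 0x0; word=0xc0
[4+:1] bank=0 & 0x1 = 0x0; word=0xc0
[0+:4] mode=11 & 0xf = 0xb; word=0xcb
word = 0xcb → big-endian bytes:
  [0]=0xcb

cb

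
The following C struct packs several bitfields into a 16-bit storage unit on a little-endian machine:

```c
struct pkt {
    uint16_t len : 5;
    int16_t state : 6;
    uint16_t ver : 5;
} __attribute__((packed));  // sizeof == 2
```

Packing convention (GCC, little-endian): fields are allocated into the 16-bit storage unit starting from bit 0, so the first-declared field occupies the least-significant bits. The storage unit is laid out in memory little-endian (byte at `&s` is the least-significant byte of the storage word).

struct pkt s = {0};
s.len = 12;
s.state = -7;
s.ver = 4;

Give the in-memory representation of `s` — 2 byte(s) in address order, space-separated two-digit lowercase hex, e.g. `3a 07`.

2c 27

len (5b) val=12 bits=0xc at bit 0: 0x000c
state (6b) val=-7 bits=0x39 at bit 5: 0x072c
ver (5b) val=4 bits=0x4 at bit 11: 0x272c
word = 0x272c → little-endian bytes:
  [0]=0x2c  [1]=0x27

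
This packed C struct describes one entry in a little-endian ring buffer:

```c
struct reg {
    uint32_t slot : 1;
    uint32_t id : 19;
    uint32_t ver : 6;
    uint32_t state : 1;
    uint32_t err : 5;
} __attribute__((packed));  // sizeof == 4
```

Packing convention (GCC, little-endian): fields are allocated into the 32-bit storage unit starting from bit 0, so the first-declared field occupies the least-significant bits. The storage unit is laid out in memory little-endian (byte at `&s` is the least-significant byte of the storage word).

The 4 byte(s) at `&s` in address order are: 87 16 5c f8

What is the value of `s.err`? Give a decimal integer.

[0]=0x87 [1]=0x16 [2]=0x5c [3]=0xf8 (little-endian) → word 0xf85c1687
slot [0+:1] = (word>>0) & 0x1 = 1
id [1+:19] = (word>>1) & 0x7ffff = 396099
ver [20+:6] = (word>>20) & 0x3f = 5
state [26+:1] = (word>>26) & 0x1 = 0
err [27+:5] = (word>>27) & 0x1f = 31  ←

31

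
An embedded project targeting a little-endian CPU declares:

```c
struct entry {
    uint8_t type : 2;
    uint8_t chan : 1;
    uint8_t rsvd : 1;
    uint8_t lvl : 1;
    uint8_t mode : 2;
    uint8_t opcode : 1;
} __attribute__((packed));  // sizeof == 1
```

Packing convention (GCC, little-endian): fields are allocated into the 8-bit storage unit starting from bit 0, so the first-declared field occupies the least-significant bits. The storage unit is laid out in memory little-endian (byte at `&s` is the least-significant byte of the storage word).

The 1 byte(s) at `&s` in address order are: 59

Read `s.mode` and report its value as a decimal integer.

2

[0]=0x59 (little-endian) → word 0x59
type:2 @ bit 0 → (0x59>>0)&0x3 = 0x1
chan:1 @ bit 2 → (0x59>>2)&0x1 = 0x0
rsvd:1 @ bit 3 → (0x59>>3)&0x1 = 0x1
lvl:1 @ bit 4 → (0x59>>4)&0x1 = 0x1
mode:2 @ bit 5 → (0x59>>5)&0x3 = 0x2  ←
opcode:1 @ bit 7 → (0x59>>7)&0x1 = 0x0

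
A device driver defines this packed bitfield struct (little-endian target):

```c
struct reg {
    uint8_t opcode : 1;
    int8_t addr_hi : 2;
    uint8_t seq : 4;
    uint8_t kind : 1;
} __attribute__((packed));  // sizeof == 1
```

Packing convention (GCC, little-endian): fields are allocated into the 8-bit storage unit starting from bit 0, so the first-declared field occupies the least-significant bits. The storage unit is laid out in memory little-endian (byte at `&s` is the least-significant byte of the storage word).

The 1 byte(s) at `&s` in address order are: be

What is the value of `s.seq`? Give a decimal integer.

7

[0]=0xbe (little-endian) → word 0xbe
opcode [0+:1] = (word>>0) & 0x1 = 0
addr_hi [1+:2] = (word>>1) & 0x3 = 3
seq [3+:4] = (word>>3) & 0xf = 7  ←
kind [7+:1] = (word>>7) & 0x1 = 1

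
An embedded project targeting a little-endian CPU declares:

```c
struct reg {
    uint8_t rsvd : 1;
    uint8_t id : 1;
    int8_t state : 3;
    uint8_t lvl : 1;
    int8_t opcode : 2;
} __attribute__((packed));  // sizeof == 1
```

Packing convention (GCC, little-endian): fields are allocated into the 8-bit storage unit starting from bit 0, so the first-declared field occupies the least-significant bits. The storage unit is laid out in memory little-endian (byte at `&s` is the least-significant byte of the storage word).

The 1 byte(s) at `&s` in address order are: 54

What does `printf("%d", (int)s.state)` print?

-3

[0]=0x54 (little-endian) → word 0x54
rsvd [0+:1] = (word>>0) & 0x1 = 0
id [1+:1] = (word>>1) & 0x1 = 0
state [2+:3] = (word>>2) & 0x7 = 5  ←
lvl [5+:1] = (word>>5) & 0x1 = 0
opcode [6+:2] = (word>>6) & 0x3 = 1
state signed 3b, MSB=1: 5 - 8 = -3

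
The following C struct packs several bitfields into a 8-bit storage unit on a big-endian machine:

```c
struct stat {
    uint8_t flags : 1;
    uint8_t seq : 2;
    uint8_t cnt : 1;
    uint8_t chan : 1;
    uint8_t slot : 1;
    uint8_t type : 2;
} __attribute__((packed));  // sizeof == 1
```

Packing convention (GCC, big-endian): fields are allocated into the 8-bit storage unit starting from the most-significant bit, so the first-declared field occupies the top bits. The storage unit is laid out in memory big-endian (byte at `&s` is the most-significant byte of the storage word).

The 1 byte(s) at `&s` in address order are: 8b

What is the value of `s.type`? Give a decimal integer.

3

[0]=0x8b (big-endian) → word 0x8b
flags [7+:1] = (word>>7) & 0x1 = 1
seq [5+:2] = (word>>5) & 0x3 = 0
cnt [4+:1] = (word>>4) & 0x1 = 0
chan [3+:1] = (word>>3) & 0x1 = 1
slot [2+:1] = (word>>2) & 0x1 = 0
type [0+:2] = (word>>0) & 0x3 = 3  ←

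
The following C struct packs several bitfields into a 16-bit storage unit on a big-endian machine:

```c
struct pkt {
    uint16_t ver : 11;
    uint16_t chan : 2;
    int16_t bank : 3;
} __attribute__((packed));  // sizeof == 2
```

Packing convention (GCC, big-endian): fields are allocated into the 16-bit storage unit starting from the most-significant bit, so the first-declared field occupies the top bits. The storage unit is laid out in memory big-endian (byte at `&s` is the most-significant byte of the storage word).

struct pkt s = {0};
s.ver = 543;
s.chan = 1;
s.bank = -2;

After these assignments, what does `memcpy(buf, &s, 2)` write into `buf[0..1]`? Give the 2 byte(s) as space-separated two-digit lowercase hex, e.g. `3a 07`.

43 ee

[5+:11] ver=543 & 0x7ff = 0x21f; word=0x43e0
[3+:2] chan=1 & 0x3 = 0x1; word=0x43e8
[0+:3] bank=-2 & 0x7 = 0x6; word=0x43ee
word = 0x43ee → big-endian bytes:
  [0]=0x43  [1]=0xee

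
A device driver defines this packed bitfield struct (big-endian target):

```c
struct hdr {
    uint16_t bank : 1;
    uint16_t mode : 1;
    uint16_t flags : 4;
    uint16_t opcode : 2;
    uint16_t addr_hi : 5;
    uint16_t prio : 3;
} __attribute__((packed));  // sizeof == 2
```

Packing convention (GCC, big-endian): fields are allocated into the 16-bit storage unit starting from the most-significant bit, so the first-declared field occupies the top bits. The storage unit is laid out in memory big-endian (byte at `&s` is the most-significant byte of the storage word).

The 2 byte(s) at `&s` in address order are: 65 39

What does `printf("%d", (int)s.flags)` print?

[0]=0x65 [1]=0x39 (big-endian) → word 0x6539
bank:1 @ bit 15 → (0x6539>>15)&0x1 = 0x0
mode:1 @ bit 14 → (0x6539>>14)&0x1 = 0x1
flags:4 @ bit 10 → (0x6539>>10)&0xf = 0x9  ←
opcode:2 @ bit 8 → (0x6539>>8)&0x3 = 0x1
addr_hi:5 @ bit 3 → (0x6539>>3)&0x1f = 0x7
prio:3 @ bit 0 → (0x6539>>0)&0x7 = 0x1

9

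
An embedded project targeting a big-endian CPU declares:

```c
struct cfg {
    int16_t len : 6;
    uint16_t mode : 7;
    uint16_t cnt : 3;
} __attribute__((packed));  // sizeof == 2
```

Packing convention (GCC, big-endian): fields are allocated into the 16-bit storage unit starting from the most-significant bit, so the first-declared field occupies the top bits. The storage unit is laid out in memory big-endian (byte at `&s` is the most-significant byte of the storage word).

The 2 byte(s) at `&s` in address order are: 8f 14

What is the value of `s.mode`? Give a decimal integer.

[0]=0x8f [1]=0x14 (big-endian) → word 0x8f14
len:6 @ bit 10 → (0x8f14>>10)&0x3f = 0x23
mode:7 @ bit 3 → (0x8f14>>3)&0x7f = 0x62  ←
cnt:3 @ bit 0 → (0x8f14>>0)&0x7 = 0x4

98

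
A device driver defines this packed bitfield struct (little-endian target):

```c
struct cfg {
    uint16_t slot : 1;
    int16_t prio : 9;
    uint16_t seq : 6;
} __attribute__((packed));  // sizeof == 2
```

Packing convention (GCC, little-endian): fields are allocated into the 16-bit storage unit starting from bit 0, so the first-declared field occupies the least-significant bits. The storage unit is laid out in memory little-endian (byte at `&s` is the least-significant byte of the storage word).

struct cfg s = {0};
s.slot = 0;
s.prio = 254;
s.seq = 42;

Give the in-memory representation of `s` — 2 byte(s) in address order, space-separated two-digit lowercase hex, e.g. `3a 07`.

fc a9

slot:1 = 0 → 0x0 << 0 → word 0x0000
prio:9 = 254 → 0xfe << 1 → word 0x01fc
seq:6 = 42 → 0x2a << 10 → word 0xa9fc
word = 0xa9fc → little-endian bytes:
  [0]=0xfc  [1]=0xa9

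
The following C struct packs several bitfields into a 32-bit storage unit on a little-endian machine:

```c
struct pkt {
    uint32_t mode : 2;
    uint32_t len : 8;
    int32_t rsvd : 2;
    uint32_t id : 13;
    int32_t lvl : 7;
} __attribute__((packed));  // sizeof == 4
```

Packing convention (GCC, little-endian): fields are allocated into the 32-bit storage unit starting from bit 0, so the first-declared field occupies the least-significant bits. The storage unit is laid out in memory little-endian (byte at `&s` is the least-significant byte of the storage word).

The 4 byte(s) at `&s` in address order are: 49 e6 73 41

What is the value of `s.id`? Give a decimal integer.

5950

[0]=0x49 [1]=0xe6 [2]=0x73 [3]=0x41 (little-endian) → word 0x4173e649
mode:2 @ bit 0 → (0x4173e649>>0)&0x3 = 0x1
len:8 @ bit 2 → (0x4173e649>>2)&0xff = 0x92
rsvd:2 @ bit 10 → (0x4173e649>>10)&0x3 = 0x1
id:13 @ bit 12 → (0x4173e649>>12)&0x1fff = 0x173e  ←
lvl:7 @ bit 25 → (0x4173e649>>25)&0x7f = 0x20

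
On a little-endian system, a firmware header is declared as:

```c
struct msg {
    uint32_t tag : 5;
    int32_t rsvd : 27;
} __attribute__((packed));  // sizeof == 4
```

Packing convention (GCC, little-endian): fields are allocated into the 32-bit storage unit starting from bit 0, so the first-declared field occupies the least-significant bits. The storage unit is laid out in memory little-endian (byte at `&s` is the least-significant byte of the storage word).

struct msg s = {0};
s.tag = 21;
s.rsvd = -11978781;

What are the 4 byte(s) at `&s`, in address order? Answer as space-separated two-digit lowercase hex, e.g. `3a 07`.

75 fc 26 e9

tag:5 = 21 → 0x15 << 0 → word 0x00000015
rsvd:27 = -11978781 → 0x74937e3 << 5 → word 0xe926fc75
word = 0xe926fc75 → little-endian bytes:
  [0]=0x75  [1]=0xfc  [2]=0x26  [3]=0xe9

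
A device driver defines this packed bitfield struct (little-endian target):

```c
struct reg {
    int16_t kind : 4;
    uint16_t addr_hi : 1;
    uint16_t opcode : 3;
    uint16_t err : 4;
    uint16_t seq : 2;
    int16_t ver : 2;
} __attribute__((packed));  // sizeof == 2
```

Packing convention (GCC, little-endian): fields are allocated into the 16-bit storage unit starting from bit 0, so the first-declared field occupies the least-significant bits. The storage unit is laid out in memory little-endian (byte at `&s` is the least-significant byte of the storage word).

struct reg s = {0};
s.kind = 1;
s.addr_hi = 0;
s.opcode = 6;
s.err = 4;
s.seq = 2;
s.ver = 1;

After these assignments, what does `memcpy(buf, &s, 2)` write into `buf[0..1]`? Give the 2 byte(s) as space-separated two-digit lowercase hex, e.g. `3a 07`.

c1 64

kind:4 = 1 → 0x1 << 0 → word 0x0001
addr_hi:1 = 0 → 0x0 << 4 → word 0x0001
opcode:3 = 6 → 0x6 << 5 → word 0x00c1
err:4 = 4 → 0x4 << 8 → word 0x04c1
seq:2 = 2 → 0x2 << 12 → word 0x24c1
ver:2 = 1 → 0x1 << 14 → word 0x64c1
word = 0x64c1 → little-endian bytes:
  [0]=0xc1  [1]=0x64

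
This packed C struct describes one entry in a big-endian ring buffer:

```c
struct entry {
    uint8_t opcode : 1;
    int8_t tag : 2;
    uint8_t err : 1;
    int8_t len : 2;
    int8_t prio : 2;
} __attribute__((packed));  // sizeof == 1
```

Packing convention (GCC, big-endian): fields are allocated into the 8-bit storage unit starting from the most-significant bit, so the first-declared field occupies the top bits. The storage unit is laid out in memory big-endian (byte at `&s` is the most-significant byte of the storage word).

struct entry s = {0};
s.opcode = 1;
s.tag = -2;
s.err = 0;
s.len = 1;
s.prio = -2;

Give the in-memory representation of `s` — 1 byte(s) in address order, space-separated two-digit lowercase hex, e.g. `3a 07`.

opcode (1b) val=1 bits=0x1 at bit 7: 0x80
tag (2b) val=-2 bits=0x2 at bit 5: 0xc0
err (1b) val=0 bits=0x0 at bit 4: 0xc0
len (2b) val=1 bits=0x1 at bit 2: 0xc4
prio (2b) val=-2 bits=0x2 at bit 0: 0xc6
word = 0xc6 → big-endian bytes:
  [0]=0xc6

c6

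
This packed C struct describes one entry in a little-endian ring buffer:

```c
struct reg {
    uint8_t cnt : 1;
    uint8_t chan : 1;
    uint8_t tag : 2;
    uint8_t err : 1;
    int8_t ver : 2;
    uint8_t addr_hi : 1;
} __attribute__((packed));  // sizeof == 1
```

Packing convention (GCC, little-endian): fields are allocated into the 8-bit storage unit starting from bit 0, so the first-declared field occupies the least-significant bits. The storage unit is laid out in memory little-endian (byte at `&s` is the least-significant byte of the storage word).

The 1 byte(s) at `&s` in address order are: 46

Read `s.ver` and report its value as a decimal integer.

[0]=0x46 (little-endian) → word 0x46
cnt [0+:1] = (word>>0) & 0x1 = 0
chan [1+:1] = (word>>1) & 0x1 = 1
tag [2+:2] = (word>>2) & 0x3 = 1
err [4+:1] = (word>>4) & 0x1 = 0
ver [5+:2] = (word>>5) & 0x3 = 2  ←
addr_hi [7+:1] = (word>>7) & 0x1 = 0
ver signed 2b, MSB=1: 2 - 4 = -2

-2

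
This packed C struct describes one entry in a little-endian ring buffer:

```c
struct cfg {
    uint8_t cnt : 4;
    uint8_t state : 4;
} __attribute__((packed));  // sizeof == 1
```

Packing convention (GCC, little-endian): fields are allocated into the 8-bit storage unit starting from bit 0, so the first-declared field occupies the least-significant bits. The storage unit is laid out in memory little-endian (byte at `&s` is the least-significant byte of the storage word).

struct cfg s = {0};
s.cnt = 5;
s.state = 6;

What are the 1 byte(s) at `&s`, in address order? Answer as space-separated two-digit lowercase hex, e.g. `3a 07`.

65

cnt (4b) val=5 bits=0x5 at bit 0: 0x05
state (4b) val=6 bits=0x6 at bit 4: 0x65
word = 0x65 → little-endian bytes:
  [0]=0x65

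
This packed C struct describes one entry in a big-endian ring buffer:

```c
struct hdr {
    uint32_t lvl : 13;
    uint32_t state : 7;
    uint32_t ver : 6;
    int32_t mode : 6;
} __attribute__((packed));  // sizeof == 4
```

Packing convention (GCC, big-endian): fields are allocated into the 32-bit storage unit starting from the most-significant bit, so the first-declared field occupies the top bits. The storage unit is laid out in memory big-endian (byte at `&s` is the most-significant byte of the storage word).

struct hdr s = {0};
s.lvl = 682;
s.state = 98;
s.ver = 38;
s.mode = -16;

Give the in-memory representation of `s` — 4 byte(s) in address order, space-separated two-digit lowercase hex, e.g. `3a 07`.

15 56 29 b0

lvl (13b) val=682 bits=0x2aa at bit 19: 0x15500000
state (7b) val=98 bits=0x62 at bit 12: 0x15562000
ver (6b) val=38 bits=0x26 at bit 6: 0x15562980
mode (6b) val=-16 bits=0x30 at bit 0: 0x155629b0
word = 0x155629b0 → big-endian bytes:
  [0]=0x15  [1]=0x56  [2]=0x29  [3]=0xb0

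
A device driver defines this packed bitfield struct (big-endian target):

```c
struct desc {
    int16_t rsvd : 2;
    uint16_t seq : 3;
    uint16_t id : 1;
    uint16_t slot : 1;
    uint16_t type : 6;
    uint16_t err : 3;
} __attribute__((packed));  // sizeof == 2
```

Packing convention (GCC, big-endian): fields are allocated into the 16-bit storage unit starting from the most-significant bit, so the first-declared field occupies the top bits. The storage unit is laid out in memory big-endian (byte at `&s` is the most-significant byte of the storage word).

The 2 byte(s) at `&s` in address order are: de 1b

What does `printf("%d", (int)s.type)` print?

3

[0]=0xde [1]=0x1b (big-endian) → word 0xde1b
rsvd:2 @ bit 14 → (0xde1b>>14)&0x3 = 0x3
seq:3 @ bit 11 → (0xde1b>>11)&0x7 = 0x3
id:1 @ bit 10 → (0xde1b>>10)&0x1 = 0x1
slot:1 @ bit 9 → (0xde1b>>9)&0x1 = 0x1
type:6 @ bit 3 → (0xde1b>>3)&0x3f = 0x3  ←
err:3 @ bit 0 → (0xde1b>>0)&0x7 = 0x3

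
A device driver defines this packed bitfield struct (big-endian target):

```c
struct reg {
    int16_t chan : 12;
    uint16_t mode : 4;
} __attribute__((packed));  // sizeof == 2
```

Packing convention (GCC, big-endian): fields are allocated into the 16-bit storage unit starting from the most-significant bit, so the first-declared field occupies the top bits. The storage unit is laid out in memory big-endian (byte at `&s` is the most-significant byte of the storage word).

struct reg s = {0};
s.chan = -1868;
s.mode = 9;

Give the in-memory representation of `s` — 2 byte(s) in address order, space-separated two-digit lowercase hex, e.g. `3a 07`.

[4+:12] chan=-1868 & 0xfff = 0x8b4; word=0x8b40
[0+:4] mode=9 & 0xf = 0x9; word=0x8b49
word = 0x8b49 → big-endian bytes:
  [0]=0x8b  [1]=0x49

8b 49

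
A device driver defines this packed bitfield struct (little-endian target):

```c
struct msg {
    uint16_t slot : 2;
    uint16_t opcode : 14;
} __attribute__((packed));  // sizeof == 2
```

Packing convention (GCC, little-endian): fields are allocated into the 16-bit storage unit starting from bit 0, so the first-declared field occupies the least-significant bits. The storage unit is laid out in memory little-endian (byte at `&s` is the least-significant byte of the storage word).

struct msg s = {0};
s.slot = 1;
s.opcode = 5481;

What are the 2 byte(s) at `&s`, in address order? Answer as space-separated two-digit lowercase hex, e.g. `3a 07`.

a5 55

slot (2b) val=1 bits=0x1 at bit 0: 0x0001
opcode (14b) val=5481 bits=0x1569 at bit 2: 0x55a5
word = 0x55a5 → little-endian bytes:
  [0]=0xa5  [1]=0x55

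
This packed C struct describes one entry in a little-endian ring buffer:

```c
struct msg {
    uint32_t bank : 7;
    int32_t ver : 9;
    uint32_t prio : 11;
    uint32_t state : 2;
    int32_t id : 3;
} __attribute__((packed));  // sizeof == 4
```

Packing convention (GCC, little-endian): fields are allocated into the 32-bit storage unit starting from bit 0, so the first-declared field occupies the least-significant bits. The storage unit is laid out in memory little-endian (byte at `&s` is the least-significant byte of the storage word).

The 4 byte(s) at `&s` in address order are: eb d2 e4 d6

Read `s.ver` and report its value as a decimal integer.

-91

[0]=0xeb [1]=0xd2 [2]=0xe4 [3]=0xd6 (little-endian) → word 0xd6e4d2eb
bank [0+:7] = (word>>0) & 0x7f = 107
ver [7+:9] = (word>>7) & 0x1ff = 421  ←
prio [16+:11] = (word>>16) & 0x7ff = 1764
state [27+:2] = (word>>27) & 0x3 = 2
id [29+:3] = (word>>29) & 0x7 = 6
ver signed 9b, MSB=1: 421 - 512 = -91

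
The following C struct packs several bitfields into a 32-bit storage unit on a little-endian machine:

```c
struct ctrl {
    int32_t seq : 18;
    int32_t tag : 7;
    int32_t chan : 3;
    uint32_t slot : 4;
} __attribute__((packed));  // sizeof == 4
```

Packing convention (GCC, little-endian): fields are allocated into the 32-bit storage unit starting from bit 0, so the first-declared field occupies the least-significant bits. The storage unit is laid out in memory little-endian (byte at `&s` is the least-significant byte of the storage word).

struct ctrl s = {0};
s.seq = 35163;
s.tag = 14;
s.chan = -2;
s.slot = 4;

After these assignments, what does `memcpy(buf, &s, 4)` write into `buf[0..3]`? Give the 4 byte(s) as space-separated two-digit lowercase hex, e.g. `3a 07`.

5b 89 38 4c

[0+:18] seq=35163 & 0x3ffff = 0x895b; word=0x0000895b
[18+:7] tag=14 & 0x7f = 0xe; word=0x0038895b
[25+:3] chan=-2 & 0x7 = 0x6; word=0x0c38895b
[28+:4] slot=4 & 0xf = 0x4; word=0x4c38895b
word = 0x4c38895b → little-endian bytes:
  [0]=0x5b  [1]=0x89  [2]=0x38  [3]=0x4c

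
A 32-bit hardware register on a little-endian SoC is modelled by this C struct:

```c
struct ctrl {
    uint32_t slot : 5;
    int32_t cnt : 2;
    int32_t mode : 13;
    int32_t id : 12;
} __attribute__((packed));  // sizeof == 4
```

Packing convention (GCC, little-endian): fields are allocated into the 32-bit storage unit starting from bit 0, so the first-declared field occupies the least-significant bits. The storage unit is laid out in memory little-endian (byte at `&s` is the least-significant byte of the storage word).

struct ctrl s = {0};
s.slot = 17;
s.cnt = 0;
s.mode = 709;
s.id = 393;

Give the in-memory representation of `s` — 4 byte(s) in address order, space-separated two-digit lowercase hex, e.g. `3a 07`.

slot:5 = 17 → 0x11 << 0 → word 0x00000011
cnt:2 = 0 → 0x0 << 5 → word 0x00000011
mode:13 = 709 → 0x2c5 << 7 → word 0x00016291
id:12 = 393 → 0x189 << 20 → word 0x18916291
word = 0x18916291 → little-endian bytes:
  [0]=0x91  [1]=0x62  [2]=0x91  [3]=0x18

91 62 91 18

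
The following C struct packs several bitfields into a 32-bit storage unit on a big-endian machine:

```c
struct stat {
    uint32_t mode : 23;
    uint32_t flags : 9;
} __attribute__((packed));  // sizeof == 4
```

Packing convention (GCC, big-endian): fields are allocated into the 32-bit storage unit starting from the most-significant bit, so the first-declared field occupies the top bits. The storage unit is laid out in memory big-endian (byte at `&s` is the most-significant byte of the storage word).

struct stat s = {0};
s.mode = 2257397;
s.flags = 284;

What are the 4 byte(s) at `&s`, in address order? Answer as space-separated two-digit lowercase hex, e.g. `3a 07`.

mode (23b) val=2257397 bits=0x2271f5 at bit 9: 0x44e3ea00
flags (9b) val=284 bits=0x11c at bit 0: 0x44e3eb1c
word = 0x44e3eb1c → big-endian bytes:
  [0]=0x44  [1]=0xe3  [2]=0xeb  [3]=0x1c

44 e3 eb 1c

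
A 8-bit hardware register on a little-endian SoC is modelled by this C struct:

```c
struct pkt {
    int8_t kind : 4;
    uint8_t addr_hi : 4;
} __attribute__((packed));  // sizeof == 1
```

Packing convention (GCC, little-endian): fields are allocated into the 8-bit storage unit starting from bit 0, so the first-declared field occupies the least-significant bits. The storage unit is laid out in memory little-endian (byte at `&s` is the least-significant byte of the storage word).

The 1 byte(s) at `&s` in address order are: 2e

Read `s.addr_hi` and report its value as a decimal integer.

[0]=0x2e (little-endian) → word 0x2e
kind [0+:4] = (word>>0) & 0xf = 14
addr_hi [4+:4] = (word>>4) & 0xf = 2  ←

2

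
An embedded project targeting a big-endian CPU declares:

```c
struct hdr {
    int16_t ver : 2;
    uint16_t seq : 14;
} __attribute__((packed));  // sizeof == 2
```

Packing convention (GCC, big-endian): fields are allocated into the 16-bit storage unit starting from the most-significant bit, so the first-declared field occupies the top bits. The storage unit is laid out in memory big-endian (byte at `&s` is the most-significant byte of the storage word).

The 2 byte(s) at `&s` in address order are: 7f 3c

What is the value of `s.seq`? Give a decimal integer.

[0]=0x7f [1]=0x3c (big-endian) → word 0x7f3c
ver:2 @ bit 14 → (0x7f3c>>14)&0x3 = 0x1
seq:14 @ bit 0 → (0x7f3c>>0)&0x3fff = 0x3f3c  ←

16188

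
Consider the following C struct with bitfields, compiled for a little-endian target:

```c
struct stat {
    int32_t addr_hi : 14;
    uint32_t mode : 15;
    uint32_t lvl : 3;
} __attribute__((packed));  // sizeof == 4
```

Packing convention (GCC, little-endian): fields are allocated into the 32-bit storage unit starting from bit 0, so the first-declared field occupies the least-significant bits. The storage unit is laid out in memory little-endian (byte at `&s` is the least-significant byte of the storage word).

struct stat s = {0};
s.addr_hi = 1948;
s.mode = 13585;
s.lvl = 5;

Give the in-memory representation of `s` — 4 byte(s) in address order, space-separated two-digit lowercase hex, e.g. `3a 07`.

9c 47 44 ad

[0+:14] addr_hi=1948 & 0x3fff = 0x79c; word=0x0000079c
[14+:15] mode=13585 & 0x7fff = 0x3511; word=0x0d44479c
[29+:3] lvl=5 & 0x7 = 0x5; word=0xad44479c
word = 0xad44479c → little-endian bytes:
  [0]=0x9c  [1]=0x47  [2]=0x44  [3]=0xad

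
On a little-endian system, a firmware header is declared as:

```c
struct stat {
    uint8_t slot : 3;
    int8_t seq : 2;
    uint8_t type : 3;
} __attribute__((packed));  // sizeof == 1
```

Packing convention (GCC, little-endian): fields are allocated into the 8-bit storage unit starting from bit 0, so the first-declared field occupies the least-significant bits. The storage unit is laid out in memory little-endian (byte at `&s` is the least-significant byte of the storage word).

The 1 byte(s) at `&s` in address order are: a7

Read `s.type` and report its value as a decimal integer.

[0]=0xa7 (little-endian) → word 0xa7
slot [0+:3] = (word>>0) & 0x7 = 7
seq [3+:2] = (word>>3) & 0x3 = 0
type [5+:3] = (word>>5) & 0x7 = 5  ←

5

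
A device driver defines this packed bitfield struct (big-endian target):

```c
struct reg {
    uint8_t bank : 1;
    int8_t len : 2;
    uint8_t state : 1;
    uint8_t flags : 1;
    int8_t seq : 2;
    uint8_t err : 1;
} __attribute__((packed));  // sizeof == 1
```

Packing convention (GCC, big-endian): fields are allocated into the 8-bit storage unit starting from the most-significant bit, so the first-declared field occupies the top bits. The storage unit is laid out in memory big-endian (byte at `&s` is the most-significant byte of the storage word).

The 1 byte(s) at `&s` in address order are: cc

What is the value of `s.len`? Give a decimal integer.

-2

[0]=0xcc (big-endian) → word 0xcc
bank [7+:1] = (word>>7) & 0x1 = 1
len [5+:2] = (word>>5) & 0x3 = 2  ←
state [4+:1] = (word>>4) & 0x1 = 0
flags [3+:1] = (word>>3) & 0x1 = 1
seq [1+:2] = (word>>1) & 0x3 = 2
err [0+:1] = (word>>0) & 0x1 = 0
len signed 2b, MSB=1: 2 - 4 = -2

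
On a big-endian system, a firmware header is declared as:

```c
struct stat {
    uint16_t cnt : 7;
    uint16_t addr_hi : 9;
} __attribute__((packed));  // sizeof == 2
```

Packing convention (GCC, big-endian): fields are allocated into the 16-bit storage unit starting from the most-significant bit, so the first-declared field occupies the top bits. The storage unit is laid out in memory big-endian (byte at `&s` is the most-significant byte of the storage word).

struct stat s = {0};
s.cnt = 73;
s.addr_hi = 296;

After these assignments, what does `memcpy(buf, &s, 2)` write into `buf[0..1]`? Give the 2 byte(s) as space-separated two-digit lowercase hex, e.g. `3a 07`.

[9+:7] cnt=73 & 0x7f = 0x49; word=0x9200
[0+:9] addr_hi=296 & 0x1ff = 0x128; word=0x9328
word = 0x9328 → big-endian bytes:
  [0]=0x93  [1]=0x28

93 28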